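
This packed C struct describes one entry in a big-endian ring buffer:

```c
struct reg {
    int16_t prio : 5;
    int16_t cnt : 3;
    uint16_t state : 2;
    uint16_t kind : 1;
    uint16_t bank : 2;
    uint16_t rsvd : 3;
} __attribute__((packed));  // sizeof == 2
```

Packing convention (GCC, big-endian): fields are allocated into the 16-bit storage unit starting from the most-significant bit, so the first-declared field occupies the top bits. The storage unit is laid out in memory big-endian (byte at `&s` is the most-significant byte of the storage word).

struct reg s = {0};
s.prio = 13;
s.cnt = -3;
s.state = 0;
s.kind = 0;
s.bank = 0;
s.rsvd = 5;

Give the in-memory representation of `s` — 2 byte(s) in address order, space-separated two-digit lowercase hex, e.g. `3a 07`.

6d 05

prio:5 = 13 → 0xd << 11 → word 0x6800
cnt:3 = -3 → 0x5 << 8 → word 0x6d00
state:2 = 0 → 0x0 << 6 → word 0x6d00
kind:1 = 0 → 0x0 << 5 → word 0x6d00
bank:2 = 0 → 0x0 << 3 → word 0x6d00
rsvd:3 = 5 → 0x5 << 0 → word 0x6d05
word = 0x6d05 → big-endian bytes:
  [0]=0x6d  [1]=0x05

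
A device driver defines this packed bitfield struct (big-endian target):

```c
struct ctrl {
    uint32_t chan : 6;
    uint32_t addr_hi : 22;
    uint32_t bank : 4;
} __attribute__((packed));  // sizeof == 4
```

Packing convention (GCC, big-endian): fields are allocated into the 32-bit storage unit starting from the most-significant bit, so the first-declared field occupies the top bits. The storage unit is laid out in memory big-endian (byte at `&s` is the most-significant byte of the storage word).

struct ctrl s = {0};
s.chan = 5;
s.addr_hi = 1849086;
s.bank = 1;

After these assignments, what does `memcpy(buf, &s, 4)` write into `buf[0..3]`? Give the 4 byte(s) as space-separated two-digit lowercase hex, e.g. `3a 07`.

15 c3 6f e1

chan:6 = 5 → 0x5 << 26 → word 0x14000000
addr_hi:22 = 1849086 → 0x1c36fe << 4 → word 0x15c36fe0
bank:4 = 1 → 0x1 << 0 → word 0x15c36fe1
word = 0x15c36fe1 → big-endian bytes:
  [0]=0x15  [1]=0xc3  [2]=0x6f  [3]=0xe1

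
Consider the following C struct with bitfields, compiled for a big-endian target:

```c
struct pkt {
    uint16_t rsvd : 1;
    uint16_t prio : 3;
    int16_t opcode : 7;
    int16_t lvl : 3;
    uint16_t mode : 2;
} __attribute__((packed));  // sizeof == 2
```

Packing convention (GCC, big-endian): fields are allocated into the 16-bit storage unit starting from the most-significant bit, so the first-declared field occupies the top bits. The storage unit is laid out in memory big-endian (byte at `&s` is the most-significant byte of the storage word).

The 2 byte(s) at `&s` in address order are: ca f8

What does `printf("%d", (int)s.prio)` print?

[0]=0xca [1]=0xf8 (big-endian) → word 0xcaf8
rsvd:1 @ bit 15 → (0xcaf8>>15)&0x1 = 0x1
prio:3 @ bit 12 → (0xcaf8>>12)&0x7 = 0x4  ←
opcode:7 @ bit 5 → (0xcaf8>>5)&0x7f = 0x57
lvl:3 @ bit 2 → (0xcaf8>>2)&0x7 = 0x6
mode:2 @ bit 0 → (0xcaf8>>0)&0x3 = 0x0

4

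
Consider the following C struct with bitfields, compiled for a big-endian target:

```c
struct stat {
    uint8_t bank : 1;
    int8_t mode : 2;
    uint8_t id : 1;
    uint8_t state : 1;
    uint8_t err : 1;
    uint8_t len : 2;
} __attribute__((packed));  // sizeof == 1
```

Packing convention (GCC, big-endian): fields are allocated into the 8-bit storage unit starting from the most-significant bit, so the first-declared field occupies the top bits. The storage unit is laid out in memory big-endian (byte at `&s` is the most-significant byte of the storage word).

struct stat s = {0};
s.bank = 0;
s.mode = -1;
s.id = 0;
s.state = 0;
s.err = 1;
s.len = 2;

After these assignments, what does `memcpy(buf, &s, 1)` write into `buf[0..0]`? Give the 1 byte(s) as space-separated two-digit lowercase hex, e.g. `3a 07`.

[7+:1] bank=0 & 0x1 = 0x0; word=0x00
[5+:2] mode=-1 & 0x3 = 0x3; word=0x60
[4+:1] id=0 & 0x1 = 0x0; word=0x60
[3+:1] state=0 & 0x1 = 0x0; word=0x60
[2+:1] err=1 & 0x1 = 0x1; word=0x64
[0+:2] len=2 & 0x3 = 0x2; word=0x66
word = 0x66 → big-endian bytes:
  [0]=0x66

66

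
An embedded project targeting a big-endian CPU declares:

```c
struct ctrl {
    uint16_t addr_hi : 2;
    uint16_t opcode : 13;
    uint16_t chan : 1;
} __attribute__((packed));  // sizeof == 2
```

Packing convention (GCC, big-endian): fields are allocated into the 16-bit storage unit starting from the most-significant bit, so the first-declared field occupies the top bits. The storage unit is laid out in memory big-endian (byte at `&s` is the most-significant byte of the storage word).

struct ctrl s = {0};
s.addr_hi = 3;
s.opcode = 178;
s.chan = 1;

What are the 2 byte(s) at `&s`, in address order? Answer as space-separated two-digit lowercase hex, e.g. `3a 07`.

c1 65

addr_hi:2 = 3 → 0x3 << 14 → word 0xc000
opcode:13 = 178 → 0xb2 << 1 → word 0xc164
chan:1 = 1 → 0x1 << 0 → word 0xc165
word = 0xc165 → big-endian bytes:
  [0]=0xc1  [1]=0x65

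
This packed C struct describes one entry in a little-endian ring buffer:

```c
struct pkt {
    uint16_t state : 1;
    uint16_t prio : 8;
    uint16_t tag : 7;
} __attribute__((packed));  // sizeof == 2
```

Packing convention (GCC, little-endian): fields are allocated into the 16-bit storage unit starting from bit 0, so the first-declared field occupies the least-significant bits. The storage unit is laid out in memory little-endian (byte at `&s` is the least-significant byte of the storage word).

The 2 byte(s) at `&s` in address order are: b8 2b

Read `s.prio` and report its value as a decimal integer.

220

[0]=0xb8 [1]=0x2b (little-endian) → word 0x2bb8
state [0+:1] = (word>>0) & 0x1 = 0
prio [1+:8] = (word>>1) & 0xff = 220  ←
tag [9+:7] = (word>>9) & 0x7f = 21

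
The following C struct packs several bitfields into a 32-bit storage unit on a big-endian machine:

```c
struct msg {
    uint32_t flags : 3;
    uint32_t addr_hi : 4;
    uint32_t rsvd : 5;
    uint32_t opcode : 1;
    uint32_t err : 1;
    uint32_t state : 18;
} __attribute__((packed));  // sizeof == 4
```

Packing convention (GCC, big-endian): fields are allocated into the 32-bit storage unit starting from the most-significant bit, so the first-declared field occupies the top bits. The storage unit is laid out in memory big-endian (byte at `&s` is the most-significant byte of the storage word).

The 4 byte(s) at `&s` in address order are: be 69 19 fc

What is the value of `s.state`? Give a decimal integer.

72188

[0]=0xbe [1]=0x69 [2]=0x19 [3]=0xfc (big-endian) → word 0xbe6919fc
flags [29+:3] = (word>>29) & 0x7 = 5
addr_hi [25+:4] = (word>>25) & 0xf = 15
rsvd [20+:5] = (word>>20) & 0x1f = 6
opcode [19+:1] = (word>>19) & 0x1 = 1
err [18+:1] = (word>>18) & 0x1 = 0
state [0+:18] = (word>>0) & 0x3ffff = 72188  ←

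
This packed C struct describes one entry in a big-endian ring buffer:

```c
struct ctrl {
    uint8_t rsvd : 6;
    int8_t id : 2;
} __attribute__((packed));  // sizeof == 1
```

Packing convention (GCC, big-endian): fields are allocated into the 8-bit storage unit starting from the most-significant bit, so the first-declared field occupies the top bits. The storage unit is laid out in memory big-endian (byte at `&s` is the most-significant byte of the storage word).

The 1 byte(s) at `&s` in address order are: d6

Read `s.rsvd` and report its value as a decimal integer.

[0]=0xd6 (big-endian) → word 0xd6
rsvd [2+:6] = (word>>2) & 0x3f = 53  ←
id [0+:2] = (word>>0) & 0x3 = 2

53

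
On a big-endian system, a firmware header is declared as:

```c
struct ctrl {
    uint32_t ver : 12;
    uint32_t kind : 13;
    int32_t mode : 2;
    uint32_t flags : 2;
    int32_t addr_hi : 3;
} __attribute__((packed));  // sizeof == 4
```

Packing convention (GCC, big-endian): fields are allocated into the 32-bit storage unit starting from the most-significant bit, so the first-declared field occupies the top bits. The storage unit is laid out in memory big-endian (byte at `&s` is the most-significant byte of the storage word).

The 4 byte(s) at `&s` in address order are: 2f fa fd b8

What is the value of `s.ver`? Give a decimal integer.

767

[0]=0x2f [1]=0xfa [2]=0xfd [3]=0xb8 (big-endian) → word 0x2ffafdb8
ver [20+:12] = (word>>20) & 0xfff = 767  ←
kind [7+:13] = (word>>7) & 0x1fff = 5627
mode [5+:2] = (word>>5) & 0x3 = 1
flags [3+:2] = (word>>3) & 0x3 = 3
addr_hi [0+:3] = (word>>0) & 0x7 = 0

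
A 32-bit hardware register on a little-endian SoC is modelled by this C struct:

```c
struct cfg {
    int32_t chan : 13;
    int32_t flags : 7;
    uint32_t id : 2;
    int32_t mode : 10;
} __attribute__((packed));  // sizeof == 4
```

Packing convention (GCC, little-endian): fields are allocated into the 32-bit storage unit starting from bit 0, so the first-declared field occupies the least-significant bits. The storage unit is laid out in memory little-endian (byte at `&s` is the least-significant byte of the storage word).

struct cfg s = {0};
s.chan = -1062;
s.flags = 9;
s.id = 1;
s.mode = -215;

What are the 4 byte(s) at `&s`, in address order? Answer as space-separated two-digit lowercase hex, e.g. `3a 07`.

chan:13 = -1062 → 0x1bda << 0 → word 0x00001bda
flags:7 = 9 → 0x9 << 13 → word 0x00013bda
id:2 = 1 → 0x1 << 20 → word 0x00113bda
mode:10 = -215 → 0x329 << 22 → word 0xca513bda
word = 0xca513bda → little-endian bytes:
  [0]=0xda  [1]=0x3b  [2]=0x51  [3]=0xca

da 3b 51 ca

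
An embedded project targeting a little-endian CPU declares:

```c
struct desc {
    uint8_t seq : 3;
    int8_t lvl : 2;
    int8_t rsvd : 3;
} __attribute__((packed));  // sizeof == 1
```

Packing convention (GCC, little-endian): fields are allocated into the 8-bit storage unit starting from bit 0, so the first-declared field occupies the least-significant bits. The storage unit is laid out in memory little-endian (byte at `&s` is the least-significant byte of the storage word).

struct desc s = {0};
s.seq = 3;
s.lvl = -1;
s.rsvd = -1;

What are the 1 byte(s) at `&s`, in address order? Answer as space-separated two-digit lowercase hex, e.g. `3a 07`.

fb

seq:3 = 3 → 0x3 << 0 → word 0x03
lvl:2 = -1 → 0x3 << 3 → word 0x1b
rsvd:3 = -1 → 0x7 << 5 → word 0xfb
word = 0xfb → little-endian bytes:
  [0]=0xfb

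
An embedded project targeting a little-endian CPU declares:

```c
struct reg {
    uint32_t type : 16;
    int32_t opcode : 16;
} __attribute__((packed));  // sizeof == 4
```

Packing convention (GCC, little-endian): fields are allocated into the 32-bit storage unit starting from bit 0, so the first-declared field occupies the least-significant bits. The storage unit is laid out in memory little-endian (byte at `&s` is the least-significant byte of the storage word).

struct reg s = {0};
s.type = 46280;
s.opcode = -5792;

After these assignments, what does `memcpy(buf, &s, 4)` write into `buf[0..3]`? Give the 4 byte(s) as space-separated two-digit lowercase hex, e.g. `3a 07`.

[0+:16] type=46280 & 0xffff = 0xb4c8; word=0x0000b4c8
[16+:16] opcode=-5792 & 0xffff = 0xe960; word=0xe960b4c8
word = 0xe960b4c8 → little-endian bytes:
  [0]=0xc8  [1]=0xb4  [2]=0x60  [3]=0xe9

c8 b4 60 e9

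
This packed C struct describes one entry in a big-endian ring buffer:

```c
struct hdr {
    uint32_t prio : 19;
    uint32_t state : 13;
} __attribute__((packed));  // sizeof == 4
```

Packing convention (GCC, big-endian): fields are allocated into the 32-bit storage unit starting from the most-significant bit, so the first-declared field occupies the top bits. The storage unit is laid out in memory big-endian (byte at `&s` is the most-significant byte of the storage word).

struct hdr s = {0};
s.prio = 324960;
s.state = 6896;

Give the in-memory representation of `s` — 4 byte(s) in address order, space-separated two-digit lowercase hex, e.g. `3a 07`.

9e ac 1a f0

[13+:19] prio=324960 & 0x7ffff = 0x4f560; word=0x9eac0000
[0+:13] state=6896 & 0x1fff = 0x1af0; word=0x9eac1af0
word = 0x9eac1af0 → big-endian bytes:
  [0]=0x9e  [1]=0xac  [2]=0x1a  [3]=0xf0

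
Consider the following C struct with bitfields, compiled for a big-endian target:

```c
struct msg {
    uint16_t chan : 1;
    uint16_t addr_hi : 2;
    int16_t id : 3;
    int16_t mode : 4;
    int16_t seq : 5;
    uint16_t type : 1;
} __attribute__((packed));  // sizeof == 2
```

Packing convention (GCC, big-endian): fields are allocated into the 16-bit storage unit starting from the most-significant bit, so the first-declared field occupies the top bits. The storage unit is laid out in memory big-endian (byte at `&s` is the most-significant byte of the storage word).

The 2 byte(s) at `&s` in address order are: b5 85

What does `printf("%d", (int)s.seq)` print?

2

[0]=0xb5 [1]=0x85 (big-endian) → word 0xb585
chan [15+:1] = (word>>15) & 0x1 = 1
addr_hi [13+:2] = (word>>13) & 0x3 = 1
id [10+:3] = (word>>10) & 0x7 = 5
mode [6+:4] = (word>>6) & 0xf = 6
seq [1+:5] = (word>>1) & 0x1f = 2  ←
type [0+:1] = (word>>0) & 0x1 = 1
seq signed 5b, MSB=0: value = 2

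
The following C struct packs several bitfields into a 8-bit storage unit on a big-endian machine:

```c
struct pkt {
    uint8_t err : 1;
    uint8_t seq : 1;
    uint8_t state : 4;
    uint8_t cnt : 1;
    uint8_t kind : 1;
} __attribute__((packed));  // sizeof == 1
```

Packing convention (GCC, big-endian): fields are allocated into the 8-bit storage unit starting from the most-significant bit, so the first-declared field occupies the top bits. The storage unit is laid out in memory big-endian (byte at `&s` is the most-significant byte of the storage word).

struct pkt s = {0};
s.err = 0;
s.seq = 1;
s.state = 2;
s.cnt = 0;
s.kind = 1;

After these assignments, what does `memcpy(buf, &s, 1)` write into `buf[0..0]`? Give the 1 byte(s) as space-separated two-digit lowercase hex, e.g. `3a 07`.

err:1 = 0 → 0x0 << 7 → word 0x00
seq:1 = 1 → 0x1 << 6 → word 0x40
state:4 = 2 → 0x2 << 2 → word 0x48
cnt:1 = 0 → 0x0 << 1 → word 0x48
kind:1 = 1 → 0x1 << 0 → word 0x49
word = 0x49 → big-endian bytes:
  [0]=0x49

49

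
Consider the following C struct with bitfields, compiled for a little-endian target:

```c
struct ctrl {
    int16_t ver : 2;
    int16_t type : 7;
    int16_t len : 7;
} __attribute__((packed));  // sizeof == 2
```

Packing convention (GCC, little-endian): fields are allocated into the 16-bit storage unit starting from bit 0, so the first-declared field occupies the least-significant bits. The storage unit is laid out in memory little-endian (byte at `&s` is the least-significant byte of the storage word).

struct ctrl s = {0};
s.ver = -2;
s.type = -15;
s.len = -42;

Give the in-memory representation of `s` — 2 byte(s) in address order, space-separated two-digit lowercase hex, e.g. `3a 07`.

[0+:2] ver=-2 & 0x3 = 0x2; word=0x0002
[2+:7] type=-15 & 0x7f = 0x71; word=0x01c6
[9+:7] len=-42 & 0x7f = 0x56; word=0xadc6
word = 0xadc6 → little-endian bytes:
  [0]=0xc6  [1]=0xad

c6 ad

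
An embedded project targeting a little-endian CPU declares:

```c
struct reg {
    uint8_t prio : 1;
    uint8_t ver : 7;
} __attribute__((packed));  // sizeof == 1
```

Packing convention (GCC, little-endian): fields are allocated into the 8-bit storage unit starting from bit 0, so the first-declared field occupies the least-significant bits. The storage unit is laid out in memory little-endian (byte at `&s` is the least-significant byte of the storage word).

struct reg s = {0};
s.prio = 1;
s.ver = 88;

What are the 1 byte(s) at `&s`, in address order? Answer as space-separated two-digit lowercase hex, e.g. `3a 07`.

[0+:1] prio=1 & 0x1 = 0x1; word=0x01
[1+:7] ver=88 & 0x7f = 0x58; word=0xb1
word = 0xb1 → little-endian bytes:
  [0]=0xb1

b1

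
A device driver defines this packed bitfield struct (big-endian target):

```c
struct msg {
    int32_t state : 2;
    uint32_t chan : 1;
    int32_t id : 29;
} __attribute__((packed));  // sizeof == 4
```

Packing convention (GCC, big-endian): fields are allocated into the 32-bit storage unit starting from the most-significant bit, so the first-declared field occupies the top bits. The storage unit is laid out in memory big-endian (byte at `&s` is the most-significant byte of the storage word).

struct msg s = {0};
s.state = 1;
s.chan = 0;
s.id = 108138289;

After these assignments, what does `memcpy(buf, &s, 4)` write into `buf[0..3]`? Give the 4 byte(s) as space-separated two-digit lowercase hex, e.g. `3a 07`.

state:2 = 1 → 0x1 << 30 → word 0x40000000
chan:1 = 0 → 0x0 << 29 → word 0x40000000
id:29 = 108138289 → 0x6720f31 << 0 → word 0x46720f31
word = 0x46720f31 → big-endian bytes:
  [0]=0x46  [1]=0x72  [2]=0x0f  [3]=0x31

46 72 0f 31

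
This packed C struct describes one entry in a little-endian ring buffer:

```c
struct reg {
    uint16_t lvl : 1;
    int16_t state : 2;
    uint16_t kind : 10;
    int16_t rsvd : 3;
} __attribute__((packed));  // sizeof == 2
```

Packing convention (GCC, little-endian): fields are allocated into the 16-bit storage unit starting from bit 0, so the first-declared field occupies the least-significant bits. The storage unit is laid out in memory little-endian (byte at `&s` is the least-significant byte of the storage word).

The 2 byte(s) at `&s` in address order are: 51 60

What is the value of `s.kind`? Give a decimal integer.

[0]=0x51 [1]=0x60 (little-endian) → word 0x6051
lvl [0+:1] = (word>>0) & 0x1 = 1
state [1+:2] = (word>>1) & 0x3 = 0
kind [3+:10] = (word>>3) & 0x3ff = 10  ←
rsvd [13+:3] = (word>>13) & 0x7 = 3

10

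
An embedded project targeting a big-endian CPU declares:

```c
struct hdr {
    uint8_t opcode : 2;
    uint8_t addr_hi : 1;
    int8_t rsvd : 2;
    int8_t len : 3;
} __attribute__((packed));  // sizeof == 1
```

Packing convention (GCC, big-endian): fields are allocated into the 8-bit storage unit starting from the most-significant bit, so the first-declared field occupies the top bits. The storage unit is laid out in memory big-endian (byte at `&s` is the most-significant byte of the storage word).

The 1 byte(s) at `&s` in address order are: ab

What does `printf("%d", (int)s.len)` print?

3

[0]=0xab (big-endian) → word 0xab
opcode:2 @ bit 6 → (0xab>>6)&0x3 = 0x2
addr_hi:1 @ bit 5 → (0xab>>5)&0x1 = 0x1
rsvd:2 @ bit 3 → (0xab>>3)&0x3 = 0x1
len:3 @ bit 0 → (0xab>>0)&0x7 = 0x3  ←
len signed 3b, MSB=0: value = 3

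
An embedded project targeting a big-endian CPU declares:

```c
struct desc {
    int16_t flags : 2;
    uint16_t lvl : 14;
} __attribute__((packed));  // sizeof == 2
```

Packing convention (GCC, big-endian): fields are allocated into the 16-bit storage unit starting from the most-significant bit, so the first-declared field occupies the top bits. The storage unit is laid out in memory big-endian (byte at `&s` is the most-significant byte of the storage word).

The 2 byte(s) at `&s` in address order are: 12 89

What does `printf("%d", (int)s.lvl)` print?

[0]=0x12 [1]=0x89 (big-endian) → word 0x1289
flags [14+:2] = (word>>14) & 0x3 = 0
lvl [0+:14] = (word>>0) & 0x3fff = 4745  ←

4745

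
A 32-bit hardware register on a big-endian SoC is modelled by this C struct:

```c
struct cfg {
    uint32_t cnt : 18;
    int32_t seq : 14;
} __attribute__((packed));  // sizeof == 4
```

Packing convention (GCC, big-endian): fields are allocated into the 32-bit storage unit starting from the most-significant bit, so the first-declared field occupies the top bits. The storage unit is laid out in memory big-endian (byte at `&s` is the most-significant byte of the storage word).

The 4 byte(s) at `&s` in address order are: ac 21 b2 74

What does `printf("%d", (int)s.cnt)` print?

[0]=0xac [1]=0x21 [2]=0xb2 [3]=0x74 (big-endian) → word 0xac21b274
cnt [14+:18] = (word>>14) & 0x3ffff = 176262  ←
seq [0+:14] = (word>>0) & 0x3fff = 12916

176262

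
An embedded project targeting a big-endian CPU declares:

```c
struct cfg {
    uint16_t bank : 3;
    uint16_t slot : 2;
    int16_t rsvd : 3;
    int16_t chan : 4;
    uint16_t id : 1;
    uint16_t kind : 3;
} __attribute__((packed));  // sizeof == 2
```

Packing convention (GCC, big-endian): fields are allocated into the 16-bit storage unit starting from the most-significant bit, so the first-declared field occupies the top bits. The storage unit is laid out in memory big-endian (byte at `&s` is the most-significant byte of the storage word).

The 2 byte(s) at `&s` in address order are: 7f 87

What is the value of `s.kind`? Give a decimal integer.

[0]=0x7f [1]=0x87 (big-endian) → word 0x7f87
bank [13+:3] = (word>>13) & 0x7 = 3
slot [11+:2] = (word>>11) & 0x3 = 3
rsvd [8+:3] = (word>>8) & 0x7 = 7
chan [4+:4] = (word>>4) & 0xf = 8
id [3+:1] = (word>>3) & 0x1 = 0
kind [0+:3] = (word>>0) & 0x7 = 7  ←

7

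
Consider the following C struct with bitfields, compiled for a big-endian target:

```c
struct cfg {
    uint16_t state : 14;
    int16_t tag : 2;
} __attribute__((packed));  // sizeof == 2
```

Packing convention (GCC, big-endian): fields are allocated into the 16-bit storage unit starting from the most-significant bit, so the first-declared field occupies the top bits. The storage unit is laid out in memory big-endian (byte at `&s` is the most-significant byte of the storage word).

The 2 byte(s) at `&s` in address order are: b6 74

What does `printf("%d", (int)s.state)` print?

11677

[0]=0xb6 [1]=0x74 (big-endian) → word 0xb674
state [2+:14] = (word>>2) & 0x3fff = 11677  ←
tag [0+:2] = (word>>0) & 0x3 = 0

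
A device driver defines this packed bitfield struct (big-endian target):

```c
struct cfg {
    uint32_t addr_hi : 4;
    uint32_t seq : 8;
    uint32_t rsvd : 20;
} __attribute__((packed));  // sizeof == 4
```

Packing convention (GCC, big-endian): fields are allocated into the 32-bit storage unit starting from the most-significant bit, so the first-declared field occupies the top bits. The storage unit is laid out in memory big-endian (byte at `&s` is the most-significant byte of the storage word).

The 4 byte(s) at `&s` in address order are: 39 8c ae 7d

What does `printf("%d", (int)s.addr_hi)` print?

3

[0]=0x39 [1]=0x8c [2]=0xae [3]=0x7d (big-endian) → word 0x398cae7d
addr_hi [28+:4] = (word>>28) & 0xf = 3  ←
seq [20+:8] = (word>>20) & 0xff = 152
rsvd [0+:20] = (word>>0) & 0xfffff = 831101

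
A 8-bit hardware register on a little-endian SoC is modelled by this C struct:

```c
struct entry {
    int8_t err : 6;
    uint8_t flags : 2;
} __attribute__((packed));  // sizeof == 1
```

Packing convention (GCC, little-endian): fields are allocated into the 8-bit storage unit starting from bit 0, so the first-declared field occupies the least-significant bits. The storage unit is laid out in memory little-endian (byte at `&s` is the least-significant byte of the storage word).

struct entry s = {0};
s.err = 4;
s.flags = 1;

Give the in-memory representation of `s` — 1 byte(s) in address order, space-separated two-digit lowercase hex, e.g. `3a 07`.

err (6b) val=4 bits=0x4 at bit 0: 0x04
flags (2b) val=1 bits=0x1 at bit 6: 0x44
word = 0x44 → little-endian bytes:
  [0]=0x44

44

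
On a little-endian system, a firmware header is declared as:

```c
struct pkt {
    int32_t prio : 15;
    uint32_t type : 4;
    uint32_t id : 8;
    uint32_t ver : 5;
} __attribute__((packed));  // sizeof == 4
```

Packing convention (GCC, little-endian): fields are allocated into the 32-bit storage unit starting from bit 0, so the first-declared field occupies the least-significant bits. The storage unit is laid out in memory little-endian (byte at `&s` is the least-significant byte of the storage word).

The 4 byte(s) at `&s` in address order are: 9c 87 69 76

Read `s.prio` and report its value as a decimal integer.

1948

[0]=0x9c [1]=0x87 [2]=0x69 [3]=0x76 (little-endian) → word 0x7669879c
prio:15 @ bit 0 → (0x7669879c>>0)&0x7fff = 0x79c  ←
type:4 @ bit 15 → (0x7669879c>>15)&0xf = 0x3
id:8 @ bit 19 → (0x7669879c>>19)&0xff = 0xcd
ver:5 @ bit 27 → (0x7669879c>>27)&0x1f = 0xe
prio signed 15b, MSB=0: value = 1948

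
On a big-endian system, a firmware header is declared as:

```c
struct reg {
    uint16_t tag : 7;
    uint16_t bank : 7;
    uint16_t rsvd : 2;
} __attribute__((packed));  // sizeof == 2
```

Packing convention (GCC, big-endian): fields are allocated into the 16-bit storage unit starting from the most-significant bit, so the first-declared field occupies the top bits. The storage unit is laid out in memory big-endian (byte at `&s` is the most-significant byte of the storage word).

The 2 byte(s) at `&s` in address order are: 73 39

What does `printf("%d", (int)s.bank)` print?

78

[0]=0x73 [1]=0x39 (big-endian) → word 0x7339
tag [9+:7] = (word>>9) & 0x7f = 57
bank [2+:7] = (word>>2) & 0x7f = 78  ←
rsvd [0+:2] = (word>>0) & 0x3 = 1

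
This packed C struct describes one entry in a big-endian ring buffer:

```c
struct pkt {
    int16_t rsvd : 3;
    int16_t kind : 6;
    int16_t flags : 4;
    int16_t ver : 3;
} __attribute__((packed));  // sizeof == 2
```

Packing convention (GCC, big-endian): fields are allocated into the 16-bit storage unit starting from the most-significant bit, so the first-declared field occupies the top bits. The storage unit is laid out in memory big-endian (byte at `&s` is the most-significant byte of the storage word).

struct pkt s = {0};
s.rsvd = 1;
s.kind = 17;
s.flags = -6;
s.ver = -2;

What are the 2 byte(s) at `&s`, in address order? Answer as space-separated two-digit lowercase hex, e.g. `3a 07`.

28 d6

rsvd (3b) val=1 bits=0x1 at bit 13: 0x2000
kind (6b) val=17 bits=0x11 at bit 7: 0x2880
flags (4b) val=-6 bits=0xa at bit 3: 0x28d0
ver (3b) val=-2 bits=0x6 at bit 0: 0x28d6
word = 0x28d6 → big-endian bytes:
  [0]=0x28  [1]=0xd6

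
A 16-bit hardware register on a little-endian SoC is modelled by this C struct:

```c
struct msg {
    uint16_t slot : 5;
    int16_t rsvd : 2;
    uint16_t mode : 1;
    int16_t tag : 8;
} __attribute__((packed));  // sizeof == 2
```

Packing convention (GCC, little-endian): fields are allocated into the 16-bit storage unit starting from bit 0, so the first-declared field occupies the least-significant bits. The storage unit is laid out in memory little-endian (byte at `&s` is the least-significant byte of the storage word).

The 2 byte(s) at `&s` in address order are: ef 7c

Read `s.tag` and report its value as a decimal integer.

[0]=0xef [1]=0x7c (little-endian) → word 0x7cef
slot:5 @ bit 0 → (0x7cef>>0)&0x1f = 0xf
rsvd:2 @ bit 5 → (0x7cef>>5)&0x3 = 0x3
mode:1 @ bit 7 → (0x7cef>>7)&0x1 = 0x1
tag:8 @ bit 8 → (0x7cef>>8)&0xff = 0x7c  ←
tag signed 8b, MSB=0: value = 124

124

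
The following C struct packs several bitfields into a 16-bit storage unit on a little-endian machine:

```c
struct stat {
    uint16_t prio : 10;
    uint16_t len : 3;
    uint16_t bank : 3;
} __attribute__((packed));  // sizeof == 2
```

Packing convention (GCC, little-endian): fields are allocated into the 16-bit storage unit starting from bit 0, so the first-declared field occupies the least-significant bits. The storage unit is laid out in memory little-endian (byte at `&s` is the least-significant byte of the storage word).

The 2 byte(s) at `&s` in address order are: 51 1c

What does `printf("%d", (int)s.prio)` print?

81

[0]=0x51 [1]=0x1c (little-endian) → word 0x1c51
prio:10 @ bit 0 → (0x1c51>>0)&0x3ff = 0x51  ←
len:3 @ bit 10 → (0x1c51>>10)&0x7 = 0x7
bank:3 @ bit 13 → (0x1c51>>13)&0x7 = 0x0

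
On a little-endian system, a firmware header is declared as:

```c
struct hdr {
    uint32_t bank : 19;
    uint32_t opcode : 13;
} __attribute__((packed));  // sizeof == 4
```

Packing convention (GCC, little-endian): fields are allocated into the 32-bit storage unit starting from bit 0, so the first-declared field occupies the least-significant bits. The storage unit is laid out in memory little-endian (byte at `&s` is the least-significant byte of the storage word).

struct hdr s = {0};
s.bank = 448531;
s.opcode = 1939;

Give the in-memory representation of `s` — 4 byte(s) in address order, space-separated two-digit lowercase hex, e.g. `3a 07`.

bank (19b) val=448531 bits=0x6d813 at bit 0: 0x0006d813
opcode (13b) val=1939 bits=0x793 at bit 19: 0x3c9ed813
word = 0x3c9ed813 → little-endian bytes:
  [0]=0x13  [1]=0xd8  [2]=0x9e  [3]=0x3c

13 d8 9e 3c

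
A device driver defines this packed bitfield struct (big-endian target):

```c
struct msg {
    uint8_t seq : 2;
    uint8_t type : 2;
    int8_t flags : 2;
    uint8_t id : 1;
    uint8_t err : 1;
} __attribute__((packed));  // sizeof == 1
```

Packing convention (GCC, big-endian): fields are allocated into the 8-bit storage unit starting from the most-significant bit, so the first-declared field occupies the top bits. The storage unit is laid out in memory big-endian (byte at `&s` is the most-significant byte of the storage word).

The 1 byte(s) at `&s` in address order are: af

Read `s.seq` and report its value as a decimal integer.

2

[0]=0xaf (big-endian) → word 0xaf
seq [6+:2] = (word>>6) & 0x3 = 2  ←
type [4+:2] = (word>>4) & 0x3 = 2
flags [2+:2] = (word>>2) & 0x3 = 3
id [1+:1] = (word>>1) & 0x1 = 1
err [0+:1] = (word>>0) & 0x1 = 1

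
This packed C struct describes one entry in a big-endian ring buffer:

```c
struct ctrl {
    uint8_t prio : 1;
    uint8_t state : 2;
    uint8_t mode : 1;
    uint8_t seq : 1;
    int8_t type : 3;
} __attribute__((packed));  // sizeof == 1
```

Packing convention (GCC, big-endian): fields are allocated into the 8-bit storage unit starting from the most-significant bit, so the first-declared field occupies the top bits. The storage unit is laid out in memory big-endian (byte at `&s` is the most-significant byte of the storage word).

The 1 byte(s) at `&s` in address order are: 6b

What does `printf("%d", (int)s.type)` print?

3

[0]=0x6b (big-endian) → word 0x6b
prio [7+:1] = (word>>7) & 0x1 = 0
state [5+:2] = (word>>5) & 0x3 = 3
mode [4+:1] = (word>>4) & 0x1 = 0
seq [3+:1] = (word>>3) & 0x1 = 1
type [0+:3] = (word>>0) & 0x7 = 3  ←
type signed 3b, MSB=0: value = 3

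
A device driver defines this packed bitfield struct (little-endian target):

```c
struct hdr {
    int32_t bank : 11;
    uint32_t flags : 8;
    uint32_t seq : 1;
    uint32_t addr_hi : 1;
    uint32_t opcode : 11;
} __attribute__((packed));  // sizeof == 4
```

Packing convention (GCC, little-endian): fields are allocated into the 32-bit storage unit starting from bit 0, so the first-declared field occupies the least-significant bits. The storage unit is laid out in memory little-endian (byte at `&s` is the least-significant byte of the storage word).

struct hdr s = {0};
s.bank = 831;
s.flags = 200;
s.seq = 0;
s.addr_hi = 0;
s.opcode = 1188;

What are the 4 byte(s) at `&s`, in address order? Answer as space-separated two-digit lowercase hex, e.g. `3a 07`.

3f 43 86 94

bank:11 = 831 → 0x33f << 0 → word 0x0000033f
flags:8 = 200 → 0xc8 << 11 → word 0x0006433f
seq:1 = 0 → 0x0 << 19 → word 0x0006433f
addr_hi:1 = 0 → 0x0 << 20 → word 0x0006433f
opcode:11 = 1188 → 0x4a4 << 21 → word 0x9486433f
word = 0x9486433f → little-endian bytes:
  [0]=0x3f  [1]=0x43  [2]=0x86  [3]=0x94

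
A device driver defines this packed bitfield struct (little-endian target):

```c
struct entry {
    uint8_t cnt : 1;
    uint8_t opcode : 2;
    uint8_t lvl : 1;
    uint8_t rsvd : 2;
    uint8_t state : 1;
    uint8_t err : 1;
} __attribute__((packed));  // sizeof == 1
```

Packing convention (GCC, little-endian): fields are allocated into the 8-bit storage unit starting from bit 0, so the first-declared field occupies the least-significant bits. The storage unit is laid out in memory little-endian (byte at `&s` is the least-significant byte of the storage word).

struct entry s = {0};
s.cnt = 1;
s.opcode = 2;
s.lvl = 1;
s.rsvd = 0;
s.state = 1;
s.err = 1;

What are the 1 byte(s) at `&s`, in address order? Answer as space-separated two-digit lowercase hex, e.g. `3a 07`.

[0+:1] cnt=1 & 0x1 = 0x1; word=0x01
[1+:2] opcode=2 & 0x3 = 0x2; word=0x05
[3+:1] lvl=1 & 0x1 = 0x1; word=0x0d
[4+:2] rsvd=0 & 0x3 = 0x0; word=0x0d
[6+:1] state=1 & 0x1 = 0x1; word=0x4d
[7+:1] err=1 & 0x1 = 0x1; word=0xcd
word = 0xcd → little-endian bytes:
  [0]=0xcd

cd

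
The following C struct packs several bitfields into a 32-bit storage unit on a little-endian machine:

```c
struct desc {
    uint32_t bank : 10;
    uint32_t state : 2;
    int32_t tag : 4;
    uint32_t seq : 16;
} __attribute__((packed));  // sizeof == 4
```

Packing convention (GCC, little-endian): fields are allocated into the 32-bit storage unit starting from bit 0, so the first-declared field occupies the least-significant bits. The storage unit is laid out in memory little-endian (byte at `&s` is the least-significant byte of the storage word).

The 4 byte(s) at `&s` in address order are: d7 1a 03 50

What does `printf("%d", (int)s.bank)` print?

[0]=0xd7 [1]=0x1a [2]=0x03 [3]=0x50 (little-endian) → word 0x50031ad7
bank:10 @ bit 0 → (0x50031ad7>>0)&0x3ff = 0x2d7  ←
state:2 @ bit 10 → (0x50031ad7>>10)&0x3 = 0x2
tag:4 @ bit 12 → (0x50031ad7>>12)&0xf = 0x1
seq:16 @ bit 16 → (0x50031ad7>>16)&0xffff = 0x5003

727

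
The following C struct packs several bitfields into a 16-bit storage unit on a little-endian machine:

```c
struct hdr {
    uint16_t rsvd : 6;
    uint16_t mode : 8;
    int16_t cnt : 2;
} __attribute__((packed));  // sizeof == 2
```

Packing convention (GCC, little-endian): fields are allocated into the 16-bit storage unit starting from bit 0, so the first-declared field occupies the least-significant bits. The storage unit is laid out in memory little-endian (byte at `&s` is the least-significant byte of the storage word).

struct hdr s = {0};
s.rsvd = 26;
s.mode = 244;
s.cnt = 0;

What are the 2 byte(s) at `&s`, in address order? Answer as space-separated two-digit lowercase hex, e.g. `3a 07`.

1a 3d

rsvd:6 = 26 → 0x1a << 0 → word 0x001a
mode:8 = 244 → 0xf4 << 6 → word 0x3d1a
cnt:2 = 0 → 0x0 << 14 → word 0x3d1a
word = 0x3d1a → little-endian bytes:
  [0]=0x1a  [1]=0x3d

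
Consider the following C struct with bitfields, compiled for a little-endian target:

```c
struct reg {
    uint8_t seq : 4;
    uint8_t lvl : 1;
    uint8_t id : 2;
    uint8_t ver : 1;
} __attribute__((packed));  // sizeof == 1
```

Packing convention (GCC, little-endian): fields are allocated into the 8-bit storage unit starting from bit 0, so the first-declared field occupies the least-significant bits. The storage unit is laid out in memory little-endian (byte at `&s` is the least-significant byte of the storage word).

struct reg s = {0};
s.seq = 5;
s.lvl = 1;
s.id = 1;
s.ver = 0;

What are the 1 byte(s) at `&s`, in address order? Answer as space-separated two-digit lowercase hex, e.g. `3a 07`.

seq (4b) val=5 bits=0x5 at bit 0: 0x05
lvl (1b) val=1 bits=0x1 at bit 4: 0x15
id (2b) val=1 bits=0x1 at bit 5: 0x35
ver (1b) val=0 bits=0x0 at bit 7: 0x35
word = 0x35 → little-endian bytes:
  [0]=0x35

35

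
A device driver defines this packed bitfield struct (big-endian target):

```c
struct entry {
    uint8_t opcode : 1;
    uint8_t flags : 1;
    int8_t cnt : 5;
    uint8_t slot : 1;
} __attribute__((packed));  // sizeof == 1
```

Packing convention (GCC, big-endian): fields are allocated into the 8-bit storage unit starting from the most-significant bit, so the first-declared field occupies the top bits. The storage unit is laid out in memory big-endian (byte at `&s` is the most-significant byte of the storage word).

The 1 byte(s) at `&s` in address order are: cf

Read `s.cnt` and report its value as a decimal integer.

7

[0]=0xcf (big-endian) → word 0xcf
opcode [7+:1] = (word>>7) & 0x1 = 1
flags [6+:1] = (word>>6) & 0x1 = 1
cnt [1+:5] = (word>>1) & 0x1f = 7  ←
slot [0+:1] = (word>>0) & 0x1 = 1
cnt signed 5b, MSB=0: value = 7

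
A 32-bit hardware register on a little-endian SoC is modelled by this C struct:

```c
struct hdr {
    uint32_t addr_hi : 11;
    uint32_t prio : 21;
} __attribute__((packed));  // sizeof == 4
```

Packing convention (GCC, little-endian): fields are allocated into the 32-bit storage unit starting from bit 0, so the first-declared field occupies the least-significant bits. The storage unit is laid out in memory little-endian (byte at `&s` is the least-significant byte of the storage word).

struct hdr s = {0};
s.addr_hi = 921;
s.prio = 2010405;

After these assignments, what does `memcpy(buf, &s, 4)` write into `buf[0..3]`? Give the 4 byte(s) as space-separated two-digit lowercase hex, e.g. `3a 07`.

99 2b 69 f5

addr_hi:11 = 921 → 0x399 << 0 → word 0x00000399
prio:21 = 2010405 → 0x1ead25 << 11 → word 0xf5692b99
word = 0xf5692b99 → little-endian bytes:
  [0]=0x99  [1]=0x2b  [2]=0x69  [3]=0xf5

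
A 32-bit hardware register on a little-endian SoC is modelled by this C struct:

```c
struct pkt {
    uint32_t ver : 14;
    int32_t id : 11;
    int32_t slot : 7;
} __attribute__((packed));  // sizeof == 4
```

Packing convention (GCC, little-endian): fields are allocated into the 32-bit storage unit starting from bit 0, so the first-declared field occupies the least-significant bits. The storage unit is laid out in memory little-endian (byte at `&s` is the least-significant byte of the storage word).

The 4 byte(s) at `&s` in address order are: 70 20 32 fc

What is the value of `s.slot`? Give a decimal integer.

[0]=0x70 [1]=0x20 [2]=0x32 [3]=0xfc (little-endian) → word 0xfc322070
ver:14 @ bit 0 → (0xfc322070>>0)&0x3fff = 0x2070
id:11 @ bit 14 → (0xfc322070>>14)&0x7ff = 0xc8
slot:7 @ bit 25 → (0xfc322070>>25)&0x7f = 0x7e  ←
slot signed 7b, MSB=1: 126 - 128 = -2

-2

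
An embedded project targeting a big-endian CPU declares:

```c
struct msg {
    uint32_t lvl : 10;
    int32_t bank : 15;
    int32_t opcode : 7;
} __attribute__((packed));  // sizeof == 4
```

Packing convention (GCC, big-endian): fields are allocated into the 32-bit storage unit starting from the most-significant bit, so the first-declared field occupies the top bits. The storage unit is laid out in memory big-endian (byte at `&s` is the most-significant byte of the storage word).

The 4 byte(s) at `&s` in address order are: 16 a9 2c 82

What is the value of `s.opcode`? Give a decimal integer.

2

[0]=0x16 [1]=0xa9 [2]=0x2c [3]=0x82 (big-endian) → word 0x16a92c82
lvl:10 @ bit 22 → (0x16a92c82>>22)&0x3ff = 0x5a
bank:15 @ bit 7 → (0x16a92c82>>7)&0x7fff = 0x5259
opcode:7 @ bit 0 → (0x16a92c82>>0)&0x7f = 0x2  ←
opcode signed 7b, MSB=0: value = 2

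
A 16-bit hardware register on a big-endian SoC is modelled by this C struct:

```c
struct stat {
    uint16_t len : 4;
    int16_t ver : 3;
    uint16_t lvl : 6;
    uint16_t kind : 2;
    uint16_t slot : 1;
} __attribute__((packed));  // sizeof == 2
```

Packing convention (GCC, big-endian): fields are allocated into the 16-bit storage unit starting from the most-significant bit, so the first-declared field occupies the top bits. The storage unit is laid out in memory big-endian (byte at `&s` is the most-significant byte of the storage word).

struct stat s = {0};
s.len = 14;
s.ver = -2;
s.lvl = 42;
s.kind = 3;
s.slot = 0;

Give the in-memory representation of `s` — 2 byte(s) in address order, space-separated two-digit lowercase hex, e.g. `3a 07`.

len (4b) val=14 bits=0xe at bit 12: 0xe000
ver (3b) val=-2 bits=0x6 at bit 9: 0xec00
lvl (6b) val=42 bits=0x2a at bit 3: 0xed50
kind (2b) val=3 bits=0x3 at bit 1: 0xed56
slot (1b) val=0 bits=0x0 at bit 0: 0xed56
word = 0xed56 → big-endian bytes:
  [0]=0xed  [1]=0x56

ed 56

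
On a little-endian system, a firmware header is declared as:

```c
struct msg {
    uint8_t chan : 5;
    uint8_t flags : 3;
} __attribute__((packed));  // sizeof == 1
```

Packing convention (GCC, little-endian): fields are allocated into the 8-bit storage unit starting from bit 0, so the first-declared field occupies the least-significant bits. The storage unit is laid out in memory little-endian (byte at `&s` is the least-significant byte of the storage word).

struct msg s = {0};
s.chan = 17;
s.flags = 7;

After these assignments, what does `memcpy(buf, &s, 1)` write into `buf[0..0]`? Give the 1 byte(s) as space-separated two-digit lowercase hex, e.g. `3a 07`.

f1

[0+:5] chan=17 & 0x1f = 0x11; word=0x11
[5+:3] flags=7 & 0x7 = 0x7; word=0xf1
word = 0xf1 → little-endian bytes:
  [0]=0xf1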